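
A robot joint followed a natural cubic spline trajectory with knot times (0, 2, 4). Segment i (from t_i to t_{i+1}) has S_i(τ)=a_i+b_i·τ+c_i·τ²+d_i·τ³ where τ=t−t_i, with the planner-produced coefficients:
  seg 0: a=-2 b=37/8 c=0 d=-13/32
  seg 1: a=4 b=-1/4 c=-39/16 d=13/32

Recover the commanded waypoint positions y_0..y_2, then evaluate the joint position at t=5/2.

y_0=-2 y_1=4 y_2=-3
S(5/2) = 849/256

y_0 = S_0(0) = a_0 = -2
y_1 = S_1(0) = a_1 = 4
y_2 = S_1(2) = -3
t_q=5/2 is in segment 1 (τ=1/2); S_1(τ)=849/256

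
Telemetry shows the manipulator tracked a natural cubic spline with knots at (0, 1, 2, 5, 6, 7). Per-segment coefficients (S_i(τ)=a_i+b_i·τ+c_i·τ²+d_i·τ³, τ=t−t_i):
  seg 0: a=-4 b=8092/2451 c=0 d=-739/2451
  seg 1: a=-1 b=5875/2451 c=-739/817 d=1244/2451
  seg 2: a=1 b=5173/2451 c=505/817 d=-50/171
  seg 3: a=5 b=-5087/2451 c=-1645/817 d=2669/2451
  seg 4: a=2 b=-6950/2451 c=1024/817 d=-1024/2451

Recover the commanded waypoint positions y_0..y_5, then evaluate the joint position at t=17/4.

y_0=-4 y_1=-1 y_2=1 y_3=5 y_4=2 y_5=0
S(17/4) = 145031/26144

y_0 = S_0(0) = a_0 = -4
y_1 = S_1(0) = a_1 = -1
y_2 = S_2(0) = a_2 = 1
y_3 = S_3(0) = a_3 = 5
y_4 = S_4(0) = a_4 = 2
y_5 = S_4(1) = 0
t_q=17/4 is in segment 2 (τ=9/4); S_2(τ)=145031/26144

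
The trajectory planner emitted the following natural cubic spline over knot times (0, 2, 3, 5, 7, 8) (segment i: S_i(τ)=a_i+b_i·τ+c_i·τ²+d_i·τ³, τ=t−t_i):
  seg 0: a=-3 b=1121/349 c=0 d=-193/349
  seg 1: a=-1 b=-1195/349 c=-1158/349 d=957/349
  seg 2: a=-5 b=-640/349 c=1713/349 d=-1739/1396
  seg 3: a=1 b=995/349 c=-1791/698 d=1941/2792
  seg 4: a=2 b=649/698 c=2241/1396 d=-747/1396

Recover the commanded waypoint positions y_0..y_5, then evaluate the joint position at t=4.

y_0=-3 y_1=-1 y_2=-5 y_3=1 y_4=2 y_5=4
S(4) = -4427/1396

y_0 = S_0(0) = a_0 = -3
y_1 = S_1(0) = a_1 = -1
y_2 = S_2(0) = a_2 = -5
y_3 = S_3(0) = a_3 = 1
y_4 = S_4(0) = a_4 = 2
y_5 = S_4(1) = 4
t_q=4 is in segment 2 (τ=1); S_2(τ)=-4427/1396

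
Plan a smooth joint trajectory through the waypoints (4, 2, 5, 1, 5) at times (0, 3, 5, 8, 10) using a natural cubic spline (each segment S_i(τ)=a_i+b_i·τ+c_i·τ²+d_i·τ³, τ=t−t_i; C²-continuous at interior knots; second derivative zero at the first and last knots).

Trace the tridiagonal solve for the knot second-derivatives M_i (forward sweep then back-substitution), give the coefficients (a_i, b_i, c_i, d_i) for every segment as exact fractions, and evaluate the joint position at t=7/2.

Δ: Δ0=-2/3, Δ1=3/2, Δ2=-4/3, Δ3=2
row 1: diag=10, rhs=13; c'=1/5, d'=13/10
row 2: denom=10−2·1/5=48/5; d'=(-17−2·13/10)/(48/5)=-49/24
row 3: denom=10−3·5/16=145/16; d'=(20−3·-49/24)/(145/16)=418/145
back: M3=418/145
back: M2=-49/24−5/16·418/145=-256/87
back: M1=13/10−1/5·-256/87=1643/870
M: M0=0, M1=1643/870, M2=-256/87, M3=418/145, M4=0
seg 0: a=4, c=M0/2=0, d=(M1−M0)/(6·3)=1643/15660, b=Δ0−h0·(2M0+M1)/6=-2803/1740
seg 1: a=2, c=M1/2=1643/1740, d=(M2−M1)/(6·2)=-467/1160, b=Δ1−h1·(2M1+M2)/6=1063/870
seg 2: a=5, c=M2/2=-128/87, d=(M3−M2)/(6·3)=1267/3915, b=Δ2−h2·(2M2+M3)/6=73/435
seg 3: a=1, c=M3/2=209/145, d=(M4−M3)/(6·2)=-209/870, b=Δ3−h3·(2M3+M4)/6=34/435
t_q=7/2 → seg 1, τ=1/2; S=2+1063/870·τ+1643/1740·τ²+-467/1160·τ³=25953/9280

  seg 0: a=4 b=-2803/1740 c=0 d=1643/15660
  seg 1: a=2 b=1063/870 c=1643/1740 d=-467/1160
  seg 2: a=5 b=73/435 c=-128/87 d=1267/3915
  seg 3: a=1 b=34/435 c=209/145 d=-209/870
S(7/2) = 25953/9280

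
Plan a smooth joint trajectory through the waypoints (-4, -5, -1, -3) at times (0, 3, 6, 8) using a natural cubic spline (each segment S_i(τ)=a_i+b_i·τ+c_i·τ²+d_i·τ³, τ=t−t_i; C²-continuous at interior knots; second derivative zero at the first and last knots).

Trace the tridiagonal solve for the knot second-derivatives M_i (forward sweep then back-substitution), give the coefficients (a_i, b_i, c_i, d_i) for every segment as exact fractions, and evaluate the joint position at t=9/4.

Δ: Δ0=-1/3, Δ1=4/3, Δ2=-1
row 1: diag=12, rhs=10; c'=1/4, d'=5/6
row 2: denom=10−3·1/4=37/4; d'=(-14−3·5/6)/(37/4)=-66/37
back: M2=-66/37
back: M1=5/6−1/4·-66/37=142/111
M: M0=0, M1=142/111, M2=-66/37, M3=0
seg 0: a=-4, c=M0/2=0, d=(M1−M0)/(6·3)=71/999, b=Δ0−h0·(2M0+M1)/6=-36/37
seg 1: a=-5, c=M1/2=71/111, d=(M2−M1)/(6·3)=-170/999, b=Δ1−h1·(2M1+M2)/6=35/37
seg 2: a=-1, c=M2/2=-33/37, d=(M3−M2)/(6·2)=11/74, b=Δ2−h2·(2M2+M3)/6=7/37
t_q=9/4 → seg 0, τ=9/4; S=-4+-36/37·τ+0·τ²+71/999·τ³=-12739/2368

  seg 0: a=-4 b=-36/37 c=0 d=71/999
  seg 1: a=-5 b=35/37 c=71/111 d=-170/999
  seg 2: a=-1 b=7/37 c=-33/37 d=11/74
S(9/4) = -12739/2368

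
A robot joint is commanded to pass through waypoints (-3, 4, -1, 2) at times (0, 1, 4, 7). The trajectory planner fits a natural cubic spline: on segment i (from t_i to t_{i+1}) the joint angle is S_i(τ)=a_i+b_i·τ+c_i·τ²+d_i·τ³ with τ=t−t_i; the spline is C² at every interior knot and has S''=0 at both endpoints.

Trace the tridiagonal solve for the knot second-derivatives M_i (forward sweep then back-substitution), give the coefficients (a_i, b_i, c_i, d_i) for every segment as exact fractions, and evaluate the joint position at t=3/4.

  seg 0: a=-3 b=721/87 c=0 d=-112/87
  seg 1: a=4 b=385/87 c=-112/29 d=478/783
  seg 2: a=-1 b=-197/87 c=142/87 d=-142/783
S(3/4) = 155/58

Δ: Δ0=7, Δ1=-5/3, Δ2=1
row 1: diag=8, rhs=-52; c'=3/8, d'=-13/2
row 2: denom=12−3·3/8=87/8; d'=(16−3·-13/2)/(87/8)=284/87
back: M2=284/87
back: M1=-13/2−3/8·284/87=-224/29
M: M0=0, M1=-224/29, M2=284/87, M3=0
seg 0: a=-3, c=M0/2=0, d=(M1−M0)/(6·1)=-112/87, b=Δ0−h0·(2M0+M1)/6=721/87
seg 1: a=4, c=M1/2=-112/29, d=(M2−M1)/(6·3)=478/783, b=Δ1−h1·(2M1+M2)/6=385/87
seg 2: a=-1, c=M2/2=142/87, d=(M3−M2)/(6·3)=-142/783, b=Δ2−h2·(2M2+M3)/6=-197/87
t_q=3/4 → seg 0, τ=3/4; S=-3+721/87·τ+0·τ²+-112/87·τ³=155/58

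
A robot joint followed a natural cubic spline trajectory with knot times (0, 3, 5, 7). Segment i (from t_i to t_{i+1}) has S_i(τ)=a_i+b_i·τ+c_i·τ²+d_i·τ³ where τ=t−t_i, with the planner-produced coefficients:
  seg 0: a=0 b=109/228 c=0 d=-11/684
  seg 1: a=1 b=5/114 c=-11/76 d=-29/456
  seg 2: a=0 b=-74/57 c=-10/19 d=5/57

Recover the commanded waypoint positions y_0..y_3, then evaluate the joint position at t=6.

y_0 = S_0(0) = a_0 = 0
y_1 = S_1(0) = a_1 = 1
y_2 = S_2(0) = a_2 = 0
y_3 = S_2(2) = -4
t_q=6 is in segment 2 (τ=1); S_2(τ)=-33/19

y_0=0 y_1=1 y_2=0 y_3=-4
S(6) = -33/19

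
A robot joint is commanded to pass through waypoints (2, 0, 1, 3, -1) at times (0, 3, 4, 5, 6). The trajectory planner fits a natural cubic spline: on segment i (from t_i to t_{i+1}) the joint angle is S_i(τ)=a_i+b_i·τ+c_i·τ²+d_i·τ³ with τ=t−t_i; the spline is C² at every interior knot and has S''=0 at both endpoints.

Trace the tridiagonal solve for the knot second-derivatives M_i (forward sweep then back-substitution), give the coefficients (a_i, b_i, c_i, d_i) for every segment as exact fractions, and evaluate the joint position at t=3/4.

Δ: Δ0=-2/3, Δ1=1, Δ2=2, Δ3=-4
row 1: diag=8, rhs=10; c'=1/8, d'=5/4
row 2: denom=4−1·1/8=31/8; d'=(6−1·5/4)/(31/8)=38/31
row 3: denom=4−1·8/31=116/31; d'=(-36−1·38/31)/(116/31)=-577/58
back: M3=-577/58
back: M2=38/31−8/31·-577/58=110/29
back: M1=5/4−1/8·110/29=45/58
M: M0=0, M1=45/58, M2=110/29, M3=-577/58, M4=0
seg 0: a=2, c=M0/2=0, d=(M1−M0)/(6·3)=5/116, b=Δ0−h0·(2M0+M1)/6=-367/348
seg 1: a=0, c=M1/2=45/116, d=(M2−M1)/(6·1)=175/348, b=Δ1−h1·(2M1+M2)/6=19/174
seg 2: a=1, c=M2/2=55/29, d=(M3−M2)/(6·1)=-797/348, b=Δ2−h2·(2M2+M3)/6=833/348
seg 3: a=3, c=M3/2=-577/116, d=(M4−M3)/(6·1)=577/348, b=Δ3−h3·(2M3+M4)/6=-119/174
t_q=3/4 → seg 0, τ=3/4; S=2+-367/348·τ+0·τ²+5/116·τ³=9111/7424

  seg 0: a=2 b=-367/348 c=0 d=5/116
  seg 1: a=0 b=19/174 c=45/116 d=175/348
  seg 2: a=1 b=833/348 c=55/29 d=-797/348
  seg 3: a=3 b=-119/174 c=-577/116 d=577/348
S(3/4) = 9111/7424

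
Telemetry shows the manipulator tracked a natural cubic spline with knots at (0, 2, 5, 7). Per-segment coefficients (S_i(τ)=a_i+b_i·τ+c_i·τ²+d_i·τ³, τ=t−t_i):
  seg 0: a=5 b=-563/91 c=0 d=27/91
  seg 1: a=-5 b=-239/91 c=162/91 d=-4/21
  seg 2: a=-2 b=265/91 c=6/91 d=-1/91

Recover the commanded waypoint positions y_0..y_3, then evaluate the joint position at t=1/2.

y_0 = S_0(0) = a_0 = 5
y_1 = S_1(0) = a_1 = -5
y_2 = S_2(0) = a_2 = -2
y_3 = S_2(2) = 4
t_q=1/2 is in segment 0 (τ=1/2); S_0(τ)=1415/728

y_0=5 y_1=-5 y_2=-2 y_3=4
S(1/2) = 1415/728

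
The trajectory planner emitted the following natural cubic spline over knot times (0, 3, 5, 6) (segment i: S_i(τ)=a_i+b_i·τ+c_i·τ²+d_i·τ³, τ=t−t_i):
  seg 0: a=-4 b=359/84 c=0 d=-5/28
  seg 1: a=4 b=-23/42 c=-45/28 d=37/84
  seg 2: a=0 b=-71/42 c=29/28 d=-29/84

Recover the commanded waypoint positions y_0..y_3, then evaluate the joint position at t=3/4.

y_0 = S_0(0) = a_0 = -4
y_1 = S_1(0) = a_1 = 4
y_2 = S_2(0) = a_2 = 0
y_3 = S_2(1) = -1
t_q=3/4 is in segment 0 (τ=3/4); S_0(τ)=-1559/1792

y_0=-4 y_1=4 y_2=0 y_3=-1
S(3/4) = -1559/1792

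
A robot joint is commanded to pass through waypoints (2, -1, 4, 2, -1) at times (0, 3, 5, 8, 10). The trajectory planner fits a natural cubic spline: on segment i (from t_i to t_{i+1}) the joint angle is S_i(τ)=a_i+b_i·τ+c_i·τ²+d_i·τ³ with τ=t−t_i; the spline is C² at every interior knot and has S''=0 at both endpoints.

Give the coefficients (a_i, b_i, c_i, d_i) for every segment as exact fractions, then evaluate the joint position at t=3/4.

Δ: Δ0=-1, Δ1=5/2, Δ2=-2/3, Δ3=-3/2
row 1: diag=10, rhs=21; c'=1/5, d'=21/10
row 2: denom=10−2·1/5=48/5; d'=(-19−2·21/10)/(48/5)=-29/12
row 3: denom=10−3·5/16=145/16; d'=(-5−3·-29/12)/(145/16)=36/145
back: M3=36/145
back: M2=-29/12−5/16·36/145=-217/87
back: M1=21/10−1/5·-217/87=2261/870
M: M0=0, M1=2261/870, M2=-217/87, M3=36/145, M4=0
seg 0: a=2, c=M0/2=0, d=(M1−M0)/(6·3)=2261/15660, b=Δ0−h0·(2M0+M1)/6=-4001/1740
seg 1: a=-1, c=M1/2=2261/1740, d=(M2−M1)/(6·2)=-1477/3480, b=Δ1−h1·(2M1+M2)/6=1391/870
seg 2: a=4, c=M2/2=-217/174, d=(M3−M2)/(6·3)=1193/7830, b=Δ2−h2·(2M2+M3)/6=247/145
seg 3: a=2, c=M3/2=18/145, d=(M4−M3)/(6·2)=-3/145, b=Δ3−h3·(2M3+M4)/6=-483/290
t_q=3/4 → seg 0, τ=3/4; S=2+-4001/1740·τ+0·τ²+2261/15660·τ³=2497/7424

  seg 0: a=2 b=-4001/1740 c=0 d=2261/15660
  seg 1: a=-1 b=1391/870 c=2261/1740 d=-1477/3480
  seg 2: a=4 b=247/145 c=-217/174 d=1193/7830
  seg 3: a=2 b=-483/290 c=18/145 d=-3/145
S(3/4) = 2497/7424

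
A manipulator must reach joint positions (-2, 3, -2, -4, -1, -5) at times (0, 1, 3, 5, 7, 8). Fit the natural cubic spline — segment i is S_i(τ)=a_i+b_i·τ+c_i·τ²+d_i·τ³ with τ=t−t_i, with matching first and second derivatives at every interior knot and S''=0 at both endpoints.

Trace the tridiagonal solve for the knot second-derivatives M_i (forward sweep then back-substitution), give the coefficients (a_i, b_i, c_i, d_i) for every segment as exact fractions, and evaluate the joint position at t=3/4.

  seg 0: a=-2 b=1431/224 c=0 d=-311/224
  seg 1: a=3 b=249/112 c=-933/224 d=101/112
  seg 2: a=-2 b=-405/112 c=279/224 d=1/32
  seg 3: a=-4 b=195/112 c=321/224 d=-87/112
  seg 4: a=-1 b=-207/112 c=-723/224 d=241/224
S(3/4) = 4517/2048

Δ: Δ0=5, Δ1=-5/2, Δ2=-1, Δ3=3/2, Δ4=-4
row 1: diag=6, rhs=-45; c'=1/3, d'=-15/2
row 2: denom=8−2·1/3=22/3; d'=(9−2·-15/2)/(22/3)=36/11
row 3: denom=8−2·3/11=82/11; d'=(15−2·36/11)/(82/11)=93/82
row 4: denom=6−2·11/41=224/41; d'=(-33−2·93/82)/(224/41)=-723/112
back: M4=-723/112
back: M3=93/82−11/41·-723/112=321/112
back: M2=36/11−3/11·321/112=279/112
back: M1=-15/2−1/3·279/112=-933/112
M: M0=0, M1=-933/112, M2=279/112, M3=321/112, M4=-723/112, M5=0
seg 0: a=-2, c=M0/2=0, d=(M1−M0)/(6·1)=-311/224, b=Δ0−h0·(2M0+M1)/6=1431/224
seg 1: a=3, c=M1/2=-933/224, d=(M2−M1)/(6·2)=101/112, b=Δ1−h1·(2M1+M2)/6=249/112
seg 2: a=-2, c=M2/2=279/224, d=(M3−M2)/(6·2)=1/32, b=Δ2−h2·(2M2+M3)/6=-405/112
seg 3: a=-4, c=M3/2=321/224, d=(M4−M3)/(6·2)=-87/112, b=Δ3−h3·(2M3+M4)/6=195/112
seg 4: a=-1, c=M4/2=-723/224, d=(M5−M4)/(6·1)=241/224, b=Δ4−h4·(2M4+M5)/6=-207/112
t_q=3/4 → seg 0, τ=3/4; S=-2+1431/224·τ+0·τ²+-311/224·τ³=4517/2048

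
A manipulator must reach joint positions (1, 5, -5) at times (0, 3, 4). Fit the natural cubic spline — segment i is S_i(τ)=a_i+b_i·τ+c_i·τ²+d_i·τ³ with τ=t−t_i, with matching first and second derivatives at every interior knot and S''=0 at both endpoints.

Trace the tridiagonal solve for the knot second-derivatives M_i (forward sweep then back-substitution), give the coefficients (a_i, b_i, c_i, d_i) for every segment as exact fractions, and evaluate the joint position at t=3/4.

Δ: Δ0=4/3, Δ1=-10
row 1: diag=8, rhs=-68; c'=1/8, d'=-17/2
back: M1=-17/2
M: M0=0, M1=-17/2, M2=0
seg 0: a=1, c=M0/2=0, d=(M1−M0)/(6·3)=-17/36, b=Δ0−h0·(2M0+M1)/6=67/12
seg 1: a=5, c=M1/2=-17/4, d=(M2−M1)/(6·1)=17/12, b=Δ1−h1·(2M1+M2)/6=-43/6
t_q=3/4 → seg 0, τ=3/4; S=1+67/12·τ+0·τ²+-17/36·τ³=1277/256

  seg 0: a=1 b=67/12 c=0 d=-17/36
  seg 1: a=5 b=-43/6 c=-17/4 d=17/12
S(3/4) = 1277/256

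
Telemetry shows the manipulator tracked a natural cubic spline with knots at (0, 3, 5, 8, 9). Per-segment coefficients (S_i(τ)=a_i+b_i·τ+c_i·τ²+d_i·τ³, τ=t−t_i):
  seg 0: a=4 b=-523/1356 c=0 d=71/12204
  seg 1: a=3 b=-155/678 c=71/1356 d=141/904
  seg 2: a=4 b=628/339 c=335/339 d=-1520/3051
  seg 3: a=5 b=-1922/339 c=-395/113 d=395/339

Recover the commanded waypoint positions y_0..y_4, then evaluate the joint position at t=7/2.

y_0=4 y_1=3 y_2=4 y_3=5 y_4=-3
S(7/2) = 21105/7232

y_0 = S_0(0) = a_0 = 4
y_1 = S_1(0) = a_1 = 3
y_2 = S_2(0) = a_2 = 4
y_3 = S_3(0) = a_3 = 5
y_4 = S_3(1) = -3
t_q=7/2 is in segment 1 (τ=1/2); S_1(τ)=21105/7232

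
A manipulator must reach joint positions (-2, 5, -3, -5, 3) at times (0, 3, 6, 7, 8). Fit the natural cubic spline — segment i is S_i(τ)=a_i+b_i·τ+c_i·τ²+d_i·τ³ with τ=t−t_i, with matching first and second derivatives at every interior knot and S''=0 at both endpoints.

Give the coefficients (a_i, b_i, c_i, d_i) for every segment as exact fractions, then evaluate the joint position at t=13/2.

Δ: Δ0=7/3, Δ1=-8/3, Δ2=-2, Δ3=8
row 1: diag=12, rhs=-30; c'=1/4, d'=-5/2
row 2: denom=8−3·1/4=29/4; d'=(4−3·-5/2)/(29/4)=46/29
row 3: denom=4−1·4/29=112/29; d'=(60−1·46/29)/(112/29)=121/8
back: M3=121/8
back: M2=46/29−4/29·121/8=-1/2
back: M1=-5/2−1/4·-1/2=-19/8
M: M0=0, M1=-19/8, M2=-1/2, M3=121/8, M4=0
seg 0: a=-2, c=M0/2=0, d=(M1−M0)/(6·3)=-19/144, b=Δ0−h0·(2M0+M1)/6=169/48
seg 1: a=5, c=M1/2=-19/16, d=(M2−M1)/(6·3)=5/48, b=Δ1−h1·(2M1+M2)/6=-1/24
seg 2: a=-3, c=M2/2=-1/4, d=(M3−M2)/(6·1)=125/48, b=Δ2−h2·(2M2+M3)/6=-209/48
seg 3: a=-5, c=M3/2=121/16, d=(M4−M3)/(6·1)=-121/48, b=Δ3−h3·(2M3+M4)/6=71/24
t_q=13/2 → seg 2, τ=1/2; S=-3+-209/48·τ+-1/4·τ²+125/48·τ³=-629/128

  seg 0: a=-2 b=169/48 c=0 d=-19/144
  seg 1: a=5 b=-1/24 c=-19/16 d=5/48
  seg 2: a=-3 b=-209/48 c=-1/4 d=125/48
  seg 3: a=-5 b=71/24 c=121/16 d=-121/48
S(13/2) = -629/128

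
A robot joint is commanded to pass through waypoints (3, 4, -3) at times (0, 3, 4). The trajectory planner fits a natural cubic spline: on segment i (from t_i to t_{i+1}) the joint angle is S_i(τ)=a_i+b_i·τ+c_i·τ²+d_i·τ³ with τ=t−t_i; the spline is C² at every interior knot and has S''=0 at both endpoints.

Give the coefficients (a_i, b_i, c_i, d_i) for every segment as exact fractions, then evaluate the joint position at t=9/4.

  seg 0: a=3 b=37/12 c=0 d=-11/36
  seg 1: a=4 b=-31/6 c=-11/4 d=11/12
S(9/4) = 1653/256

Δ: Δ0=1/3, Δ1=-7
row 1: diag=8, rhs=-44; c'=1/8, d'=-11/2
back: M1=-11/2
M: M0=0, M1=-11/2, M2=0
seg 0: a=3, c=M0/2=0, d=(M1−M0)/(6·3)=-11/36, b=Δ0−h0·(2M0+M1)/6=37/12
seg 1: a=4, c=M1/2=-11/4, d=(M2−M1)/(6·1)=11/12, b=Δ1−h1·(2M1+M2)/6=-31/6
t_q=9/4 → seg 0, τ=9/4; S=3+37/12·τ+0·τ²+-11/36·τ³=1653/256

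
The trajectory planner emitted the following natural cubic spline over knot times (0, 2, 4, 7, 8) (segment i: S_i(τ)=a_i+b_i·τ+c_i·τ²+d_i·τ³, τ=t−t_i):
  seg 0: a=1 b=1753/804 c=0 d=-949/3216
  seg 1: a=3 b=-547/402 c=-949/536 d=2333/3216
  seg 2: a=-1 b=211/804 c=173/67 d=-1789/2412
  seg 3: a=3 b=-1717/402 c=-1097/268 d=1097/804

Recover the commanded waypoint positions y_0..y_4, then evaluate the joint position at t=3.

y_0 = S_0(0) = a_0 = 1
y_1 = S_1(0) = a_1 = 3
y_2 = S_2(0) = a_2 = -1
y_3 = S_3(0) = a_3 = 3
y_4 = S_3(1) = -4
t_q=3 is in segment 1 (τ=1); S_1(τ)=637/1072

y_0=1 y_1=3 y_2=-1 y_3=3 y_4=-4
S(3) = 637/1072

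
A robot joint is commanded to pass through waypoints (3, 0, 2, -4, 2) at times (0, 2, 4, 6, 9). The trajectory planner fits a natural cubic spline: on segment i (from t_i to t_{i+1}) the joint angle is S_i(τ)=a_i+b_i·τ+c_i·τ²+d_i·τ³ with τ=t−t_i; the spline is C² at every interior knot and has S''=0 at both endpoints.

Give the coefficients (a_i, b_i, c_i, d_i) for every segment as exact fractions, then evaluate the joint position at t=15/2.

Δ: Δ0=-3/2, Δ1=1, Δ2=-3, Δ3=2
row 1: diag=8, rhs=15; c'=1/4, d'=15/8
row 2: denom=8−2·1/4=15/2; d'=(-24−2·15/8)/(15/2)=-37/10
row 3: denom=10−2·4/15=142/15; d'=(30−2·-37/10)/(142/15)=561/142
back: M3=561/142
back: M2=-37/10−4/15·561/142=-675/142
back: M1=15/8−1/4·-675/142=435/142
M: M0=0, M1=435/142, M2=-675/142, M3=561/142, M4=0
seg 0: a=3, c=M0/2=0, d=(M1−M0)/(6·2)=145/568, b=Δ0−h0·(2M0+M1)/6=-179/71
seg 1: a=0, c=M1/2=435/284, d=(M2−M1)/(6·2)=-185/284, b=Δ1−h1·(2M1+M2)/6=77/142
seg 2: a=2, c=M2/2=-675/284, d=(M3−M2)/(6·2)=103/142, b=Δ2−h2·(2M2+M3)/6=-163/142
seg 3: a=-4, c=M3/2=561/284, d=(M4−M3)/(6·3)=-187/852, b=Δ3−h3·(2M3+M4)/6=-277/142
t_q=15/2 → seg 3, τ=3/2; S=-4+-277/142·τ+561/284·τ²+-187/852·τ³=-7321/2272

  seg 0: a=3 b=-179/71 c=0 d=145/568
  seg 1: a=0 b=77/142 c=435/284 d=-185/284
  seg 2: a=2 b=-163/142 c=-675/284 d=103/142
  seg 3: a=-4 b=-277/142 c=561/284 d=-187/852
S(15/2) = -7321/2272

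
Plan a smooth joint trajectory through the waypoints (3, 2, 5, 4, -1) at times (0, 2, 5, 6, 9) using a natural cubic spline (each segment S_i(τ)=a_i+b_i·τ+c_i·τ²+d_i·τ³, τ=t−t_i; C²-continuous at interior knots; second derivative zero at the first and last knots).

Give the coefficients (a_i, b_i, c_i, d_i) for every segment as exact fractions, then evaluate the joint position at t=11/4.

Δ: Δ0=-1/2, Δ1=1, Δ2=-1, Δ3=-5/3
row 1: diag=10, rhs=9; c'=3/10, d'=9/10
row 2: denom=8−3·3/10=71/10; d'=(-12−3·9/10)/(71/10)=-147/71
row 3: denom=8−1·10/71=558/71; d'=(-4−1·-147/71)/(558/71)=-137/558
back: M3=-137/558
back: M2=-147/71−10/71·-137/558=-568/279
back: M1=9/10−3/10·-568/279=281/186
M: M0=0, M1=281/186, M2=-568/279, M3=-137/558, M4=0
seg 0: a=3, c=M0/2=0, d=(M1−M0)/(6·2)=281/2232, b=Δ0−h0·(2M0+M1)/6=-280/279
seg 1: a=2, c=M1/2=281/372, d=(M2−M1)/(6·3)=-1979/10044, b=Δ1−h1·(2M1+M2)/6=283/558
seg 2: a=5, c=M2/2=-284/279, d=(M3−M2)/(6·1)=37/124, b=Δ2−h2·(2M2+M3)/6=-313/1116
seg 3: a=4, c=M3/2=-137/1116, d=(M4−M3)/(6·3)=137/10044, b=Δ3−h3·(2M3+M4)/6=-793/558
t_q=11/4 → seg 1, τ=3/4; S=2+283/558·τ+281/372·τ²+-1979/10044·τ³=21603/7936

  seg 0: a=3 b=-280/279 c=0 d=281/2232
  seg 1: a=2 b=283/558 c=281/372 d=-1979/10044
  seg 2: a=5 b=-313/1116 c=-284/279 d=37/124
  seg 3: a=4 b=-793/558 c=-137/1116 d=137/10044
S(11/4) = 21603/7936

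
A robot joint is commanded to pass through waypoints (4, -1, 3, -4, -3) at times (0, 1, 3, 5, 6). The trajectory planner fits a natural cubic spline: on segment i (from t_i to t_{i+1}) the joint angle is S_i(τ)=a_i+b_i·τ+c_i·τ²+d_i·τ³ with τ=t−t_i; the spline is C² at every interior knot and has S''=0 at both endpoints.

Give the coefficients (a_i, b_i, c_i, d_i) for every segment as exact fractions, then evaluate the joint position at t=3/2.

  seg 0: a=4 b=-199/30 c=0 d=49/30
  seg 1: a=-1 b=-26/15 c=49/10 d=-91/60
  seg 2: a=3 b=-1/3 c=-21/5 d=157/120
  seg 3: a=-4 b=-43/30 c=73/20 d=-73/60
S(3/2) = -133/160

Δ: Δ0=-5, Δ1=2, Δ2=-7/2, Δ3=1
row 1: diag=6, rhs=42; c'=1/3, d'=7
row 2: denom=8−2·1/3=22/3; d'=(-33−2·7)/(22/3)=-141/22
row 3: denom=6−2·3/11=60/11; d'=(27−2·-141/22)/(60/11)=73/10
back: M3=73/10
back: M2=-141/22−3/11·73/10=-42/5
back: M1=7−1/3·-42/5=49/5
M: M0=0, M1=49/5, M2=-42/5, M3=73/10, M4=0
seg 0: a=4, c=M0/2=0, d=(M1−M0)/(6·1)=49/30, b=Δ0−h0·(2M0+M1)/6=-199/30
seg 1: a=-1, c=M1/2=49/10, d=(M2−M1)/(6·2)=-91/60, b=Δ1−h1·(2M1+M2)/6=-26/15
seg 2: a=3, c=M2/2=-21/5, d=(M3−M2)/(6·2)=157/120, b=Δ2−h2·(2M2+M3)/6=-1/3
seg 3: a=-4, c=M3/2=73/20, d=(M4−M3)/(6·1)=-73/60, b=Δ3−h3·(2M3+M4)/6=-43/30
t_q=3/2 → seg 1, τ=1/2; S=-1+-26/15·τ+49/10·τ²+-91/60·τ³=-133/160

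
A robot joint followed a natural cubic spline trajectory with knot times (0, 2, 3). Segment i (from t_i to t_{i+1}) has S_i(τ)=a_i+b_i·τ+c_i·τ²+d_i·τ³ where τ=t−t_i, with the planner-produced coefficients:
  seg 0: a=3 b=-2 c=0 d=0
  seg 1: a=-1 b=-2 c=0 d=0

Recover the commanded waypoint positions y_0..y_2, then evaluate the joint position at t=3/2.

y_0 = S_0(0) = a_0 = 3
y_1 = S_1(0) = a_1 = -1
y_2 = S_1(1) = -3
t_q=3/2 is in segment 0 (τ=3/2); S_0(τ)=0

y_0=3 y_1=-1 y_2=-3
S(3/2) = 0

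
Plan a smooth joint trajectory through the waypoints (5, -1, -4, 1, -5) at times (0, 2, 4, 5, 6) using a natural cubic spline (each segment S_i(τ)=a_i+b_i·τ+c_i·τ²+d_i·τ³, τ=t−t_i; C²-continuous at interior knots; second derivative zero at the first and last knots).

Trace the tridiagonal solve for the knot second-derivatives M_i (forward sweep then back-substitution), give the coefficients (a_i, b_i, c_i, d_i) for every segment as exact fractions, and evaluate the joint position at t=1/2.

Δ: Δ0=-3, Δ1=-3/2, Δ2=5, Δ3=-6
row 1: diag=8, rhs=9; c'=1/4, d'=9/8
row 2: denom=6−2·1/4=11/2; d'=(39−2·9/8)/(11/2)=147/22
row 3: denom=4−1·2/11=42/11; d'=(-66−1·147/22)/(42/11)=-533/28
back: M3=-533/28
back: M2=147/22−2/11·-533/28=71/7
back: M1=9/8−1/4·71/7=-79/56
M: M0=0, M1=-79/56, M2=71/7, M3=-533/28, M4=0
seg 0: a=5, c=M0/2=0, d=(M1−M0)/(6·2)=-79/672, b=Δ0−h0·(2M0+M1)/6=-425/168
seg 1: a=-1, c=M1/2=-79/112, d=(M2−M1)/(6·2)=647/672, b=Δ1−h1·(2M1+M2)/6=-331/84
seg 2: a=-4, c=M2/2=71/14, d=(M3−M2)/(6·1)=-817/168, b=Δ2−h2·(2M2+M3)/6=115/24
seg 3: a=1, c=M3/2=-533/56, d=(M4−M3)/(6·1)=533/168, b=Δ3−h3·(2M3+M4)/6=29/84
t_q=1/2 → seg 0, τ=1/2; S=5+-425/168·τ+0·τ²+-79/672·τ³=6667/1792

  seg 0: a=5 b=-425/168 c=0 d=-79/672
  seg 1: a=-1 b=-331/84 c=-79/112 d=647/672
  seg 2: a=-4 b=115/24 c=71/14 d=-817/168
  seg 3: a=1 b=29/84 c=-533/56 d=533/168
S(1/2) = 6667/1792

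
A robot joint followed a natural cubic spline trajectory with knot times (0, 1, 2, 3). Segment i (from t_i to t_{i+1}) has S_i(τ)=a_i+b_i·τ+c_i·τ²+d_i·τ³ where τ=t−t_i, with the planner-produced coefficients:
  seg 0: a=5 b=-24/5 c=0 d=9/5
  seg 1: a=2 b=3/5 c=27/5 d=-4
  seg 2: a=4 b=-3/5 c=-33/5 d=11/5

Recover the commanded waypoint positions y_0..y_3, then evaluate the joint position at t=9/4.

y_0=5 y_1=2 y_2=4 y_3=-1
S(9/4) = 1111/320

y_0 = S_0(0) = a_0 = 5
y_1 = S_1(0) = a_1 = 2
y_2 = S_2(0) = a_2 = 4
y_3 = S_2(1) = -1
t_q=9/4 is in segment 2 (τ=1/4); S_2(τ)=1111/320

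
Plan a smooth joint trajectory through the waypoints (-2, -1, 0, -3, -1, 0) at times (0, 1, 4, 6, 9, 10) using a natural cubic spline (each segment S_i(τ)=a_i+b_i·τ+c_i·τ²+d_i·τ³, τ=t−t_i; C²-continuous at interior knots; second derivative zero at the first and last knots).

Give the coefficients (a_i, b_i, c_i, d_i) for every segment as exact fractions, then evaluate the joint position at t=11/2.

Δ: Δ0=1, Δ1=1/3, Δ2=-3/2, Δ3=2/3, Δ4=1
row 1: diag=8, rhs=-4; c'=3/8, d'=-1/2
row 2: denom=10−3·3/8=71/8; d'=(-11−3·-1/2)/(71/8)=-76/71
row 3: denom=10−2·16/71=678/71; d'=(13−2·-76/71)/(678/71)=1075/678
row 4: denom=8−3·71/226=1595/226; d'=(2−3·1075/678)/(1595/226)=-623/1595
back: M4=-623/1595
back: M3=1075/678−71/226·-623/1595=8174/4785
back: M2=-76/71−16/71·8174/4785=-6964/4785
back: M1=-1/2−3/8·-6964/4785=73/1595
M: M0=0, M1=73/1595, M2=-6964/4785, M3=8174/4785, M4=-623/1595, M5=0
seg 0: a=-2, c=M0/2=0, d=(M1−M0)/(6·1)=73/9570, b=Δ0−h0·(2M0+M1)/6=9497/9570
seg 1: a=-1, c=M1/2=73/3190, d=(M2−M1)/(6·3)=-653/7830, b=Δ1−h1·(2M1+M2)/6=4858/4785
seg 2: a=0, c=M2/2=-3482/4785, d=(M3−M2)/(6·2)=29/110, b=Δ2−h2·(2M2+M3)/6=-10519/9570
seg 3: a=-3, c=M3/2=4087/4785, d=(M4−M3)/(6·3)=-913/7830, b=Δ3−h3·(2M3+M4)/6=-8099/9570
seg 4: a=-1, c=M4/2=-623/3190, d=(M5−M4)/(6·1)=623/9570, b=Δ4−h4·(2M4+M5)/6=5408/4785
t_q=11/2 → seg 2, τ=3/2; S=0+-10519/9570·τ+-3482/4785·τ²+29/110·τ³=-61153/25520

  seg 0: a=-2 b=9497/9570 c=0 d=73/9570
  seg 1: a=-1 b=4858/4785 c=73/3190 d=-653/7830
  seg 2: a=0 b=-10519/9570 c=-3482/4785 d=29/110
  seg 3: a=-3 b=-8099/9570 c=4087/4785 d=-913/7830
  seg 4: a=-1 b=5408/4785 c=-623/3190 d=623/9570
S(11/2) = -61153/25520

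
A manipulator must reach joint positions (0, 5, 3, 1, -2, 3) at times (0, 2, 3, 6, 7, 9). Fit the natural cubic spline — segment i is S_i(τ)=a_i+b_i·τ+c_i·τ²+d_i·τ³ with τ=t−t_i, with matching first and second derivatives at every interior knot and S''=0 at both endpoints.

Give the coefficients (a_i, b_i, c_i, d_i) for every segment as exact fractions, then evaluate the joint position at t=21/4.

  seg 0: a=0 b=47117/11310 c=0 d=-9421/22620
  seg 1: a=5 b=-9409/11310 c=-9421/3770 d=7526/5655
  seg 2: a=3 b=-20779/11310 c=5631/3770 d=-32/87
  seg 3: a=1 b=-31741/11310 c=-6849/3770 d=9179/5655
  seg 4: a=-2 b=-17761/11310 c=11509/3770 d=-11509/22620
S(21/4) = 135003/60320

Δ: Δ0=5/2, Δ1=-2, Δ2=-2/3, Δ3=-3, Δ4=5/2
row 1: diag=6, rhs=-27; c'=1/6, d'=-9/2
row 2: denom=8−1·1/6=47/6; d'=(8−1·-9/2)/(47/6)=75/47
row 3: denom=8−3·18/47=322/47; d'=(-14−3·75/47)/(322/47)=-883/322
row 4: denom=6−1·47/322=1885/322; d'=(33−1·-883/322)/(1885/322)=11509/1885
back: M4=11509/1885
back: M3=-883/322−47/322·11509/1885=-6849/1885
back: M2=75/47−18/47·-6849/1885=5631/1885
back: M1=-9/2−1/6·5631/1885=-9421/1885
M: M0=0, M1=-9421/1885, M2=5631/1885, M3=-6849/1885, M4=11509/1885, M5=0
seg 0: a=0, c=M0/2=0, d=(M1−M0)/(6·2)=-9421/22620, b=Δ0−h0·(2M0+M1)/6=47117/11310
seg 1: a=5, c=M1/2=-9421/3770, d=(M2−M1)/(6·1)=7526/5655, b=Δ1−h1·(2M1+M2)/6=-9409/11310
seg 2: a=3, c=M2/2=5631/3770, d=(M3−M2)/(6·3)=-32/87, b=Δ2−h2·(2M2+M3)/6=-20779/11310
seg 3: a=1, c=M3/2=-6849/3770, d=(M4−M3)/(6·1)=9179/5655, b=Δ3−h3·(2M3+M4)/6=-31741/11310
seg 4: a=-2, c=M4/2=11509/3770, d=(M5−M4)/(6·2)=-11509/22620, b=Δ4−h4·(2M4+M5)/6=-17761/11310
t_q=21/4 → seg 2, τ=9/4; S=3+-20779/11310·τ+5631/3770·τ²+-32/87·τ³=135003/60320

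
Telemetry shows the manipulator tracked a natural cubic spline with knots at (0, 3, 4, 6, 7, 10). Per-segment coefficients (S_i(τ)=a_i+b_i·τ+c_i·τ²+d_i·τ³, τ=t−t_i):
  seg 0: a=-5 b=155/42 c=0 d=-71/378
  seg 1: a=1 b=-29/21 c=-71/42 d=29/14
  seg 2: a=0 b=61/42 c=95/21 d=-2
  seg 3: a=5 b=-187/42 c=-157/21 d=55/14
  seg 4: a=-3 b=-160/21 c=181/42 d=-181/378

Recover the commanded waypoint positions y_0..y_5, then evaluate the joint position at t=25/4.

y_0 = S_0(0) = a_0 = -5
y_1 = S_1(0) = a_1 = 1
y_2 = S_2(0) = a_2 = 0
y_3 = S_3(0) = a_3 = 5
y_4 = S_4(0) = a_4 = -3
y_5 = S_4(3) = 0
t_q=25/4 is in segment 3 (τ=1/4); S_3(τ)=3119/896

y_0=-5 y_1=1 y_2=0 y_3=5 y_4=-3 y_5=0
S(25/4) = 3119/896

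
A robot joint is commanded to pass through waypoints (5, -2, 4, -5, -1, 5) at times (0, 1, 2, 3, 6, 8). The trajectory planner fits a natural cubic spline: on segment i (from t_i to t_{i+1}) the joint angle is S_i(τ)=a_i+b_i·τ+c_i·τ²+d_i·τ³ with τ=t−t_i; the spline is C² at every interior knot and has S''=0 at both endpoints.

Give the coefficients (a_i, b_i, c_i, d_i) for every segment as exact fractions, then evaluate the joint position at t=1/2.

  seg 0: a=5 b=-35701/3075 c=0 d=14176/3075
  seg 1: a=-2 b=6827/3075 c=14176/1025 d=-6181/615
  seg 2: a=4 b=-832/3075 c=-16729/1025 d=23344/3075
  seg 3: a=-5 b=-31174/3075 c=1323/205 d=-8087/9225
  seg 4: a=-1 b=15113/3075 c=-1472/1025 d=736/3075
S(1/2) = -469/2050

Δ: Δ0=-7, Δ1=6, Δ2=-9, Δ3=4/3, Δ4=3
row 1: diag=4, rhs=78; c'=1/4, d'=39/2
row 2: denom=4−1·1/4=15/4; d'=(-90−1·39/2)/(15/4)=-146/5
row 3: denom=8−1·4/15=116/15; d'=(62−1·-146/5)/(116/15)=342/29
row 4: denom=10−3·45/116=1025/116; d'=(10−3·342/29)/(1025/116)=-2944/1025
back: M4=-2944/1025
back: M3=342/29−45/116·-2944/1025=2646/205
back: M2=-146/5−4/15·2646/205=-33458/1025
back: M1=39/2−1/4·-33458/1025=28352/1025
M: M0=0, M1=28352/1025, M2=-33458/1025, M3=2646/205, M4=-2944/1025, M5=0
seg 0: a=5, c=M0/2=0, d=(M1−M0)/(6·1)=14176/3075, b=Δ0−h0·(2M0+M1)/6=-35701/3075
seg 1: a=-2, c=M1/2=14176/1025, d=(M2−M1)/(6·1)=-6181/615, b=Δ1−h1·(2M1+M2)/6=6827/3075
seg 2: a=4, c=M2/2=-16729/1025, d=(M3−M2)/(6·1)=23344/3075, b=Δ2−h2·(2M2+M3)/6=-832/3075
seg 3: a=-5, c=M3/2=1323/205, d=(M4−M3)/(6·3)=-8087/9225, b=Δ3−h3·(2M3+M4)/6=-31174/3075
seg 4: a=-1, c=M4/2=-1472/1025, d=(M5−M4)/(6·2)=736/3075, b=Δ4−h4·(2M4+M5)/6=15113/3075
t_q=1/2 → seg 0, τ=1/2; S=5+-35701/3075·τ+0·τ²+14176/3075·τ³=-469/2050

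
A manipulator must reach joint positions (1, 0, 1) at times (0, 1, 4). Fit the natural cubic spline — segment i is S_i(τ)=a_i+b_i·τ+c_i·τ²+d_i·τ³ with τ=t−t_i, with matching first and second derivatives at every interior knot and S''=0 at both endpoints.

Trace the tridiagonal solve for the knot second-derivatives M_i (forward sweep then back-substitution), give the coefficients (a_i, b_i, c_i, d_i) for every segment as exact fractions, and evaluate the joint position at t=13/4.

  seg 0: a=1 b=-7/6 c=0 d=1/6
  seg 1: a=0 b=-2/3 c=1/2 d=-1/18
S(13/4) = 51/128

Δ: Δ0=-1, Δ1=1/3
row 1: diag=8, rhs=8; c'=3/8, d'=1
back: M1=1
M: M0=0, M1=1, M2=0
seg 0: a=1, c=M0/2=0, d=(M1−M0)/(6·1)=1/6, b=Δ0−h0·(2M0+M1)/6=-7/6
seg 1: a=0, c=M1/2=1/2, d=(M2−M1)/(6·3)=-1/18, b=Δ1−h1·(2M1+M2)/6=-2/3
t_q=13/4 → seg 1, τ=9/4; S=0+-2/3·τ+1/2·τ²+-1/18·τ³=51/128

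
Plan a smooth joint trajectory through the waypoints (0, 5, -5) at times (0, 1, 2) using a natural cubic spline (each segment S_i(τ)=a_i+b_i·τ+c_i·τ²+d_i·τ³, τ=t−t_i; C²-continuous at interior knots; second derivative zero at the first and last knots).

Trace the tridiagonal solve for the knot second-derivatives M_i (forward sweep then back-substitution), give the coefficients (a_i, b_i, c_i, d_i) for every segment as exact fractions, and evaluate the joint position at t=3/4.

  seg 0: a=0 b=35/4 c=0 d=-15/4
  seg 1: a=5 b=-5/2 c=-45/4 d=15/4
S(3/4) = 1275/256

Δ: Δ0=5, Δ1=-10
row 1: diag=4, rhs=-90; c'=1/4, d'=-45/2
back: M1=-45/2
M: M0=0, M1=-45/2, M2=0
seg 0: a=0, c=M0/2=0, d=(M1−M0)/(6·1)=-15/4, b=Δ0−h0·(2M0+M1)/6=35/4
seg 1: a=5, c=M1/2=-45/4, d=(M2−M1)/(6·1)=15/4, b=Δ1−h1·(2M1+M2)/6=-5/2
t_q=3/4 → seg 0, τ=3/4; S=0+35/4·τ+0·τ²+-15/4·τ³=1275/256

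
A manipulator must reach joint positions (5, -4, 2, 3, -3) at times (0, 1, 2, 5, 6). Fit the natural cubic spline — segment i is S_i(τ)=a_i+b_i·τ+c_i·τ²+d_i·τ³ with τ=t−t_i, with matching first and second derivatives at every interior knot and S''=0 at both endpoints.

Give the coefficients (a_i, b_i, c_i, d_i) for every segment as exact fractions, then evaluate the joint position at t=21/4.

  seg 0: a=5 b=-4139/318 c=0 d=1277/318
  seg 1: a=-4 b=-154/159 c=1277/106 d=-1615/318
  seg 2: a=2 b=2509/318 c=-169/53 d=71/318
  seg 3: a=3 b=-829/159 c=-125/106 d=125/318
S(21/4) = 11051/6784

Δ: Δ0=-9, Δ1=6, Δ2=1/3, Δ3=-6
row 1: diag=4, rhs=90; c'=1/4, d'=45/2
row 2: denom=8−1·1/4=31/4; d'=(-34−1·45/2)/(31/4)=-226/31
row 3: denom=8−3·12/31=212/31; d'=(-38−3·-226/31)/(212/31)=-125/53
back: M3=-125/53
back: M2=-226/31−12/31·-125/53=-338/53
back: M1=45/2−1/4·-338/53=1277/53
M: M0=0, M1=1277/53, M2=-338/53, M3=-125/53, M4=0
seg 0: a=5, c=M0/2=0, d=(M1−M0)/(6·1)=1277/318, b=Δ0−h0·(2M0+M1)/6=-4139/318
seg 1: a=-4, c=M1/2=1277/106, d=(M2−M1)/(6·1)=-1615/318, b=Δ1−h1·(2M1+M2)/6=-154/159
seg 2: a=2, c=M2/2=-169/53, d=(M3−M2)/(6·3)=71/318, b=Δ2−h2·(2M2+M3)/6=2509/318
seg 3: a=3, c=M3/2=-125/106, d=(M4−M3)/(6·1)=125/318, b=Δ3−h3·(2M3+M4)/6=-829/159
t_q=21/4 → seg 3, τ=1/4; S=3+-829/159·τ+-125/106·τ²+125/318·τ³=11051/6784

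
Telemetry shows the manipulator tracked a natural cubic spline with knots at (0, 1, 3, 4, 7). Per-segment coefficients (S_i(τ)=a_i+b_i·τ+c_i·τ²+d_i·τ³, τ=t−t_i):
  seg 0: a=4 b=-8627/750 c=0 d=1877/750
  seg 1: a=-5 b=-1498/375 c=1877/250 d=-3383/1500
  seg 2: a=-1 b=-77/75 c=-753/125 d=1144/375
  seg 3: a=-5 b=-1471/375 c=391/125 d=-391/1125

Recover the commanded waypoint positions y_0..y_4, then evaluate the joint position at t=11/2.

y_0 = S_0(0) = a_0 = 4
y_1 = S_1(0) = a_1 = -5
y_2 = S_2(0) = a_2 = -1
y_3 = S_3(0) = a_3 = -5
y_4 = S_3(3) = 2
t_q=11/2 is in segment 3 (τ=3/2); S_3(τ)=-5019/1000

y_0=4 y_1=-5 y_2=-1 y_3=-5 y_4=2
S(11/2) = -5019/1000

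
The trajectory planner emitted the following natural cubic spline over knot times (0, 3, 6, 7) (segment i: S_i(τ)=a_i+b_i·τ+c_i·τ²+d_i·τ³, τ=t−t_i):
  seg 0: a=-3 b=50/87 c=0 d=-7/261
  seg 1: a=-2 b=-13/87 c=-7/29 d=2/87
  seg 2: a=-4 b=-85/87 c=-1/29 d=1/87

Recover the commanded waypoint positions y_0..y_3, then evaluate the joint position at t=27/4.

y_0 = S_0(0) = a_0 = -3
y_1 = S_1(0) = a_1 = -2
y_2 = S_2(0) = a_2 = -4
y_3 = S_2(1) = -5
t_q=27/4 is in segment 2 (τ=3/4); S_2(τ)=-8811/1856

y_0=-3 y_1=-2 y_2=-4 y_3=-5
S(27/4) = -8811/1856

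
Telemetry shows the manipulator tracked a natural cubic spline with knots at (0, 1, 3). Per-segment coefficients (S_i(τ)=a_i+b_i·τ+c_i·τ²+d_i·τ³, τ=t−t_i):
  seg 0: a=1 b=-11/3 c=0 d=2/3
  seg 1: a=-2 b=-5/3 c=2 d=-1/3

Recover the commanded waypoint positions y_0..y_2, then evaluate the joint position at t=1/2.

y_0 = S_0(0) = a_0 = 1
y_1 = S_1(0) = a_1 = -2
y_2 = S_1(2) = 0
t_q=1/2 is in segment 0 (τ=1/2); S_0(τ)=-3/4

y_0=1 y_1=-2 y_2=0
S(1/2) = -3/4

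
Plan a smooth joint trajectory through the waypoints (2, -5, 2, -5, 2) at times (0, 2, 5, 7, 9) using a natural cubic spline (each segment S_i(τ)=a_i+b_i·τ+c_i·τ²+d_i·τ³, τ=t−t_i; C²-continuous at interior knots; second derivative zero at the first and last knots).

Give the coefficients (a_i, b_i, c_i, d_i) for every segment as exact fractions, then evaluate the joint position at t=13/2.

Δ: Δ0=-7/2, Δ1=7/3, Δ2=-7/2, Δ3=7/2
row 1: diag=10, rhs=35; c'=3/10, d'=7/2
row 2: denom=10−3·3/10=91/10; d'=(-35−3·7/2)/(91/10)=-5
row 3: denom=8−2·20/91=688/91; d'=(42−2·-5)/(688/91)=1183/172
back: M3=1183/172
back: M2=-5−20/91·1183/172=-280/43
back: M1=7/2−3/10·-280/43=469/86
M: M0=0, M1=469/86, M2=-280/43, M3=1183/172, M4=0
seg 0: a=2, c=M0/2=0, d=(M1−M0)/(6·2)=469/1032, b=Δ0−h0·(2M0+M1)/6=-686/129
seg 1: a=-5, c=M1/2=469/172, d=(M2−M1)/(6·3)=-343/516, b=Δ1−h1·(2M1+M2)/6=35/258
seg 2: a=2, c=M2/2=-140/43, d=(M3−M2)/(6·2)=2303/2064, b=Δ2−h2·(2M2+M3)/6=-749/516
seg 3: a=-5, c=M3/2=1183/344, d=(M4−M3)/(6·2)=-1183/2064, b=Δ3−h3·(2M3+M4)/6=-140/129
t_q=13/2 → seg 2, τ=3/2; S=2+-749/516·τ+-140/43·τ²+2303/2064·τ³=-20569/5504

  seg 0: a=2 b=-686/129 c=0 d=469/1032
  seg 1: a=-5 b=35/258 c=469/172 d=-343/516
  seg 2: a=2 b=-749/516 c=-140/43 d=2303/2064
  seg 3: a=-5 b=-140/129 c=1183/344 d=-1183/2064
S(13/2) = -20569/5504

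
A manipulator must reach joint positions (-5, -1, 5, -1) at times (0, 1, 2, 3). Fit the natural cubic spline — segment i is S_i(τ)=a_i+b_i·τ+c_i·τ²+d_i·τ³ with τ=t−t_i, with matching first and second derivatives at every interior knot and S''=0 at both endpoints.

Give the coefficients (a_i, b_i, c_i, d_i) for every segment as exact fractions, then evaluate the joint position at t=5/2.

  seg 0: a=-5 b=8/3 c=0 d=4/3
  seg 1: a=-1 b=20/3 c=4 d=-14/3
  seg 2: a=5 b=2/3 c=-10 d=10/3
S(5/2) = 13/4

Δ: Δ0=4, Δ1=6, Δ2=-6
row 1: diag=4, rhs=12; c'=1/4, d'=3
row 2: denom=4−1·1/4=15/4; d'=(-72−1·3)/(15/4)=-20
back: M2=-20
back: M1=3−1/4·-20=8
M: M0=0, M1=8, M2=-20, M3=0
seg 0: a=-5, c=M0/2=0, d=(M1−M0)/(6·1)=4/3, b=Δ0−h0·(2M0+M1)/6=8/3
seg 1: a=-1, c=M1/2=4, d=(M2−M1)/(6·1)=-14/3, b=Δ1−h1·(2M1+M2)/6=20/3
seg 2: a=5, c=M2/2=-10, d=(M3−M2)/(6·1)=10/3, b=Δ2−h2·(2M2+M3)/6=2/3
t_q=5/2 → seg 2, τ=1/2; S=5+2/3·τ+-10·τ²+10/3·τ³=13/4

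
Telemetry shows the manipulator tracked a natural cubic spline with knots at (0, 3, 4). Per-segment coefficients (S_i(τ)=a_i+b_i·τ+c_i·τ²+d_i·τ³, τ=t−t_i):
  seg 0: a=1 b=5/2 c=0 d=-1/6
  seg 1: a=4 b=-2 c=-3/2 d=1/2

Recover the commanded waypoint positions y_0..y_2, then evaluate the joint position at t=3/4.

y_0=1 y_1=4 y_2=1
S(3/4) = 359/128

y_0 = S_0(0) = a_0 = 1
y_1 = S_1(0) = a_1 = 4
y_2 = S_1(1) = 1
t_q=3/4 is in segment 0 (τ=3/4); S_0(τ)=359/128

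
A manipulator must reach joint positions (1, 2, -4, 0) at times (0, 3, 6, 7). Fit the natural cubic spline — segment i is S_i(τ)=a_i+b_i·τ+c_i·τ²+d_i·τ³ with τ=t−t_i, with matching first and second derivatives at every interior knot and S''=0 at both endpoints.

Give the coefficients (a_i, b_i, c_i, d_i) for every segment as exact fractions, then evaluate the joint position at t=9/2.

Δ: Δ0=1/3, Δ1=-2, Δ2=4
row 1: diag=12, rhs=-14; c'=1/4, d'=-7/6
row 2: denom=8−3·1/4=29/4; d'=(36−3·-7/6)/(29/4)=158/29
back: M2=158/29
back: M1=-7/6−1/4·158/29=-220/87
M: M0=0, M1=-220/87, M2=158/29, M3=0
seg 0: a=1, c=M0/2=0, d=(M1−M0)/(6·3)=-110/783, b=Δ0−h0·(2M0+M1)/6=139/87
seg 1: a=2, c=M1/2=-110/87, d=(M2−M1)/(6·3)=347/783, b=Δ1−h1·(2M1+M2)/6=-191/87
seg 2: a=-4, c=M2/2=79/29, d=(M3−M2)/(6·1)=-79/87, b=Δ2−h2·(2M2+M3)/6=190/87
t_q=9/2 → seg 1, τ=3/2; S=2+-191/87·τ+-110/87·τ²+347/783·τ³=-613/232

  seg 0: a=1 b=139/87 c=0 d=-110/783
  seg 1: a=2 b=-191/87 c=-110/87 d=347/783
  seg 2: a=-4 b=190/87 c=79/29 d=-79/87
S(9/2) = -613/232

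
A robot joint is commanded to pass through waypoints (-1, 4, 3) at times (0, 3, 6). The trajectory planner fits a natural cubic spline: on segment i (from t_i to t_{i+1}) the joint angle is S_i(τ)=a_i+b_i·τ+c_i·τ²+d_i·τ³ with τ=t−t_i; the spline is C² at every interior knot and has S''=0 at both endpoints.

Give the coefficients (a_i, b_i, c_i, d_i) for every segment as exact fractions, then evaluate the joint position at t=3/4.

  seg 0: a=-1 b=13/6 c=0 d=-1/18
  seg 1: a=4 b=2/3 c=-1/2 d=1/18
S(3/4) = 77/128

Δ: Δ0=5/3, Δ1=-1/3
row 1: diag=12, rhs=-12; c'=1/4, d'=-1
back: M1=-1
M: M0=0, M1=-1, M2=0
seg 0: a=-1, c=M0/2=0, d=(M1−M0)/(6·3)=-1/18, b=Δ0−h0·(2M0+M1)/6=13/6
seg 1: a=4, c=M1/2=-1/2, d=(M2−M1)/(6·3)=1/18, b=Δ1−h1·(2M1+M2)/6=2/3
t_q=3/4 → seg 0, τ=3/4; S=-1+13/6·τ+0·τ²+-1/18·τ³=77/128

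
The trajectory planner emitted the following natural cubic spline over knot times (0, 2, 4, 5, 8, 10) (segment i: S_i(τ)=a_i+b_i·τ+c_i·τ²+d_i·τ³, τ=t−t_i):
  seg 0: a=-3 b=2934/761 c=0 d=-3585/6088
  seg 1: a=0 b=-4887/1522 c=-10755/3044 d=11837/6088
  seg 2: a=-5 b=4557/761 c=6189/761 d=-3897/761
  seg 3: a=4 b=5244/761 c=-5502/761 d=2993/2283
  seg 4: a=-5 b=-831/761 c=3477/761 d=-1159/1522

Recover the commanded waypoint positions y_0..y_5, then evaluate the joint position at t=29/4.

y_0 = S_0(0) = a_0 = -3
y_1 = S_1(0) = a_1 = 0
y_2 = S_2(0) = a_2 = -5
y_3 = S_3(0) = a_3 = 4
y_4 = S_4(0) = a_4 = -5
y_5 = S_4(2) = 5
t_q=29/4 is in segment 3 (τ=9/4); S_3(τ)=-105397/48704

y_0=-3 y_1=0 y_2=-5 y_3=4 y_4=-5 y_5=5
S(29/4) = -105397/48704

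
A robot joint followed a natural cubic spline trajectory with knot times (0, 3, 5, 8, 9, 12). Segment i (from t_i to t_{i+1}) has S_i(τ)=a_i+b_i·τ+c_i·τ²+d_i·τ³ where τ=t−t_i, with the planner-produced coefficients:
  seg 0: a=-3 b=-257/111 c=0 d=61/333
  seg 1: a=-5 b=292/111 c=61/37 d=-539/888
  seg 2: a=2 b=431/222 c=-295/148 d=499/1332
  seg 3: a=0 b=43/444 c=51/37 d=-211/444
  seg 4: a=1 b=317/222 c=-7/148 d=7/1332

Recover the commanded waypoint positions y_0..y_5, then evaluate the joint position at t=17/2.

y_0=-3 y_1=-5 y_2=2 y_3=0 y_4=1 y_5=5
S(17/2) = 395/1184

y_0 = S_0(0) = a_0 = -3
y_1 = S_1(0) = a_1 = -5
y_2 = S_2(0) = a_2 = 2
y_3 = S_3(0) = a_3 = 0
y_4 = S_4(0) = a_4 = 1
y_5 = S_4(3) = 5
t_q=17/2 is in segment 3 (τ=1/2); S_3(τ)=395/1184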